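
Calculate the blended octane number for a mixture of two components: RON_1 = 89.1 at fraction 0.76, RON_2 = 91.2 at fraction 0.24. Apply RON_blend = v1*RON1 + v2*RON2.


Linear blending: RON_blend = sum(vi * RONi)
Contribution 1: 0.76 * 89.1 = 67.716
Contribution 2: 0.24 * 91.2 = 21.888
RON_blend = 67.716 + 21.888 = 89.604

89.604


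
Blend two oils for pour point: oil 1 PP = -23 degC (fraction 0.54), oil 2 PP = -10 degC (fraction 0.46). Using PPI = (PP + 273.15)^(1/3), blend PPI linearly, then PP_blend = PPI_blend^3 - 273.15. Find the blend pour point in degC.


PPI_1 = (-23 + 273.15)^(1/3) = 6.300865
PPI_2 = (-10 + 273.15)^(1/3) = 6.408176
PPI_blend = 0.54 * 6.300865 + 0.46 * 6.408176 = 6.350228
PP_blend = 6.350228^3 - 273.15 = 256.0755 - 273.15 = -17.07

-17.07 degC


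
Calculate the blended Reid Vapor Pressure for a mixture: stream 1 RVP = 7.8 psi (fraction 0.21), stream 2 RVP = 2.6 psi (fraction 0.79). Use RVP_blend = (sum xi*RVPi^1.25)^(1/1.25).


Chevron index: RVP_blend = (sum xi*RVPi^1.25)^(1/1.25)
RVP^1.25 terms: 0.21 * 7.8^1.25 + 0.79 * 2.6^1.25 = 5.34561
RVP_blend = 5.34561^(1/1.25) = 3.823

3.823 psi


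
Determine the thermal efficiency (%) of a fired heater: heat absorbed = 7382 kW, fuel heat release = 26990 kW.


Furnace efficiency = Q_absorbed / Q_fuel * 100
= 7382 / 26990 * 100 = 27.35

27.35 %


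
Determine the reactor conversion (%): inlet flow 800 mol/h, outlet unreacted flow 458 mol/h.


X = (F_in - F_out) / F_in * 100
Moles reacted = 800 - 458 = 342
X = 342 / 800 * 100
= 0.4275 * 100
= 42.75 %

42.75 %


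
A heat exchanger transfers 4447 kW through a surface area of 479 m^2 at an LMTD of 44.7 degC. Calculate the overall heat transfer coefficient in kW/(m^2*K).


From Q = U*A*LMTD, U = Q / (A * LMTD)
U = 4447 / (479 * 44.7) = 4447 / 21411.3 = 0.2077

0.2077 kW/(m^2*K)


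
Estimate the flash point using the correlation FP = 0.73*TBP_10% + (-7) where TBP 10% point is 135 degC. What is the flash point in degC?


FP = 0.73 * 135 + (-7) = 91.55

91.55 degC


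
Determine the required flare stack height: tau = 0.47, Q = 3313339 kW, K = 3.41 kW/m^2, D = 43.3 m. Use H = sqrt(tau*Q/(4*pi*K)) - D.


tau*Q/(4*pi*K) = 0.47 * 3313339 / (4 * pi * 3.41) = 36341.2
sqrt(36341.2) = 190.634
H = 190.634 - 43.3 = 147.3

147.3 m


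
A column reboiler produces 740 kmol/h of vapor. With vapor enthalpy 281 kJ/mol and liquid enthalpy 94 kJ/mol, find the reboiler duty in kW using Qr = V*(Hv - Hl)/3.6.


Qr = 740 * (281 - 94) / 3.6 = 740 * 187 / 3.6 = 38440

38440 kW


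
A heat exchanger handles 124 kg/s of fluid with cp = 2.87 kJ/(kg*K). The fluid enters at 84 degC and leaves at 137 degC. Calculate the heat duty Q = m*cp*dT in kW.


Q = m_dot * cp * delta_T
delta_T = 137 - 84 = 53 K
Q = 124 * 2.87 * 53
= 355.88 * 53
= 18861.64 kW

18861.64 kW


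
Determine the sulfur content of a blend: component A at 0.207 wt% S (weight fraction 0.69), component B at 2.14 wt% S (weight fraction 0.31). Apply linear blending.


Linear sulfur blending: S_blend = x1*S1 + x2*S2
Contribution 1: 0.69 * 0.207 = 0.14283 wt%
Contribution 2: 0.31 * 2.14 = 0.6634 wt%
S_blend = 0.14283 + 0.6634 = 0.80623

0.80623 wt%


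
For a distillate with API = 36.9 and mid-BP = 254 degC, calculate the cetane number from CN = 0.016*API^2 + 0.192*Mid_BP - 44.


CN = 0.016 * 36.9^2 + 0.192 * 254 - 44
CN = 21.78576 + 48.768 - 44 = 26.55376

26.55376


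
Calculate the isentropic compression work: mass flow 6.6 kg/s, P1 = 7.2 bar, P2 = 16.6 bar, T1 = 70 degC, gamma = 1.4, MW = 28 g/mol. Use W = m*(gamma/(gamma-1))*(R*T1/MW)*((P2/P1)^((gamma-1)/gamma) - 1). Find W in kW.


Isentropic work: W = m*(gamma/(gamma-1))*(R*T1/MW)*((P2/P1)^((gamma-1)/gamma) - 1)
T1 = 70 + 273.15 = 343.15 K
Pressure ratio = 16.6 / 7.2 = 2.30556
Exponent = (1.4 - 1)/1.4 = 0.285714
(P2/P1)^exp - 1 = 2.30556^0.285714 - 1 = 0.269551
W = 6.6 * 1.4 / 0.4 * 8.314 * 343.15 / 28 * 0.269551 = 634.4

634.4 kW


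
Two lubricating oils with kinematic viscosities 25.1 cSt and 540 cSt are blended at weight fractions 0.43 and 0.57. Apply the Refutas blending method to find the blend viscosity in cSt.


Refutas method: VBN_i = 14.534*ln(ln(visc_i + 0.8)) + 10.975, blended linearly by mass fraction; since VBN is linear in VBI_i = ln(ln(visc_i + 0.8)) and the fractions sum to 1, blend VBI directly: visc = exp(exp(VBI_blend)) - 0.8
VBI_1 = ln(ln(25.1 + 0.8)) = 1.17996
VBI_2 = ln(ln(540 + 0.8)) = 1.83945
VBI_blend = 0.43 * 1.17996 + 0.57 * 1.83945 = 1.55587
visc_blend = exp(exp(1.55587)) - 0.8 = 113.5

113.5 cSt


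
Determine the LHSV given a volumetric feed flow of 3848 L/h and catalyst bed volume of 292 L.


LHSV = volumetric feed rate / catalyst volume
= 3848 L/h / 292 L
= 13.18 h^-1

13.18 h^-1


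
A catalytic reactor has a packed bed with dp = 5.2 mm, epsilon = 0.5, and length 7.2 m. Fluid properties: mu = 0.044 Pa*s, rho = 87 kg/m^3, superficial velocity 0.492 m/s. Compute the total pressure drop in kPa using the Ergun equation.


dp = 5.2 mm = 0.0052 m
Viscous term = 150*0.044*0.492*(1-0.5)^2 / (0.0052^2*0.5^3) = 240178
Inertial term = 1.75*87*0.492^2*(1-0.5) / (0.0052*0.5^3) = 28349.4
dP/L = 240178 + 28349.4 = 268527 Pa/m
dP = 268527 * 7.2 / 1000 = 1933 kPa

1933 kPa


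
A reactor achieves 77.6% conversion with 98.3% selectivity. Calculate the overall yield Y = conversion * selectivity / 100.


Overall yield = conversion (%) * selectivity (%) / 100
Conversion = 77.6%, Selectivity = 98.3%
Y = 77.6 * 98.3 / 100
= 76.2808 %

76.2808 %


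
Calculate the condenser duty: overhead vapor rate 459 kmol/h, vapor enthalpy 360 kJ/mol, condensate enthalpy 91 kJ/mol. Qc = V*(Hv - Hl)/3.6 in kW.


Qc = 459 * (360 - 91) / 3.6 = 459 * 269 / 3.6 = 34300

34300 kW


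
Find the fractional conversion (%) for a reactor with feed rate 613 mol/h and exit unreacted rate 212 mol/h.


X = (F_in - F_out) / F_in * 100
Moles reacted = 613 - 212 = 401
X = 401 / 613 * 100
= 0.6542 * 100
= 65.42 %

65.42 %


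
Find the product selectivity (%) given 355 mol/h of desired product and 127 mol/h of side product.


Selectivity = desired / (desired + undesired) * 100
Total products = 355 + 127 = 482 mol/h
S = 355 / 482 * 100
= 0.7365 * 100
= 73.65 %

73.65 %


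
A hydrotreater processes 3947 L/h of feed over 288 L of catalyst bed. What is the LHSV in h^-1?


LHSV = volumetric feed rate / catalyst volume
= 3947 L/h / 288 L
= 13.70 h^-1

13.70 h^-1


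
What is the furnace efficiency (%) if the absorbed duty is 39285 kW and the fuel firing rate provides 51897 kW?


Furnace efficiency = Q_absorbed / Q_fuel * 100
= 39285 / 51897 * 100 = 75.70

75.70 %


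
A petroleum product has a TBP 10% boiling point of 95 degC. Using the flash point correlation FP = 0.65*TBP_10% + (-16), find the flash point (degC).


FP = 0.65 * 95 + (-16) = 45.75

45.75 degC


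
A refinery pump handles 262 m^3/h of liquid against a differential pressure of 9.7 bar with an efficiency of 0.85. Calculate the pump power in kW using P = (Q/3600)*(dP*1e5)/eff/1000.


Q = 262 / 3600 = 0.0727778 m^3/s
P = 0.0727778 * (9.7 * 1e5) / 0.85 / 1000 = 83.05

83.05 kW


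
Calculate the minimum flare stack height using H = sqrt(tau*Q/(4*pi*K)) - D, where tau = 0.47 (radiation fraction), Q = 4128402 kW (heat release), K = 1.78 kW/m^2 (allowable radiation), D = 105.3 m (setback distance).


tau*Q/(4*pi*K) = 0.47 * 4128402 / (4 * pi * 1.78) = 86746.1
sqrt(86746.1) = 294.527
H = 294.527 - 105.3 = 189.2

189.2 m


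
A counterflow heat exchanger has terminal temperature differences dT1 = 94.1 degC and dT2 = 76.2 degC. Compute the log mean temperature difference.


LMTD = (dT1 - dT2) / ln(dT1/dT2)
= (94.1 - 76.2) / ln(94.1 / 76.2) = 17.9 / 0.210997 = 84.84

84.84 degC


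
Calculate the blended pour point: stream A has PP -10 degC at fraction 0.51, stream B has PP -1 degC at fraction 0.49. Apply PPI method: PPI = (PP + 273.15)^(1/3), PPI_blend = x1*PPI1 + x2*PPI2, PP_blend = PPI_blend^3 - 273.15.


PPI_1 = (-10 + 273.15)^(1/3) = 6.408176
PPI_2 = (-1 + 273.15)^(1/3) = 6.480414
PPI_blend = 0.51 * 6.408176 + 0.49 * 6.480414 = 6.443573
PP_blend = 6.443573^3 - 273.15 = 267.5348 - 273.15 = -5.62

-5.62 degC


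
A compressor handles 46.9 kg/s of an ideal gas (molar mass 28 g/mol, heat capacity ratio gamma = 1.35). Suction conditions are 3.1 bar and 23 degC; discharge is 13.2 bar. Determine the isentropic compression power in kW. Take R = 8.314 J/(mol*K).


Isentropic work: W = m*(gamma/(gamma-1))*(R*T1/MW)*((P2/P1)^((gamma-1)/gamma) - 1)
T1 = 23 + 273.15 = 296.15 K
Pressure ratio = 13.2 / 3.1 = 4.25806
Exponent = (1.35 - 1)/1.35 = 0.259259
(P2/P1)^exp - 1 = 4.25806^0.259259 - 1 = 0.455891
W = 46.9 * 1.35 / 0.35 * 8.314 * 296.15 / 28 * 0.455891 = 7252

7252 kW


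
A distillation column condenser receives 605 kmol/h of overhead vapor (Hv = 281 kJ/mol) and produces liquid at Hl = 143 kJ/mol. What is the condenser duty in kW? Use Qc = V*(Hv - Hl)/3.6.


Qc = 605 * (281 - 143) / 3.6 = 605 * 138 / 3.6 = 23190

23190 kW


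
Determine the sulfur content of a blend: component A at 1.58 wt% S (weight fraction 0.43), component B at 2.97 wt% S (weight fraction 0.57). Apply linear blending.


Linear sulfur blending: S_blend = x1*S1 + x2*S2
Contribution 1: 0.43 * 1.58 = 0.6794 wt%
Contribution 2: 0.57 * 2.97 = 1.6929 wt%
S_blend = 0.6794 + 1.6929 = 2.3723

2.3723 wt%


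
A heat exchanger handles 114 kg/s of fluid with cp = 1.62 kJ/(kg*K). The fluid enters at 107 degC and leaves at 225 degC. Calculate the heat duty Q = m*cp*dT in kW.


Q = m_dot * cp * delta_T
delta_T = 225 - 107 = 118 K
Q = 114 * 1.62 * 118
= 184.68 * 118
= 21792.24 kW

21792.24 kW


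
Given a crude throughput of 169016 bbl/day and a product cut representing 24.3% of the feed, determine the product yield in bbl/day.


Crude throughput = 169016 bbl/day
Fraction yield = 24.3%
yield = throughput * fraction / 100
yield = 169016 * 24.3 / 100 = 41070.888

41070.888 bbl/day


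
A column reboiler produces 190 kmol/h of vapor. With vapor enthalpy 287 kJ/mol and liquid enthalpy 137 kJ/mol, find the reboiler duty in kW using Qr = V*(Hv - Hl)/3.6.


Qr = 190 * (287 - 137) / 3.6 = 190 * 150 / 3.6 = 7917

7917 kW


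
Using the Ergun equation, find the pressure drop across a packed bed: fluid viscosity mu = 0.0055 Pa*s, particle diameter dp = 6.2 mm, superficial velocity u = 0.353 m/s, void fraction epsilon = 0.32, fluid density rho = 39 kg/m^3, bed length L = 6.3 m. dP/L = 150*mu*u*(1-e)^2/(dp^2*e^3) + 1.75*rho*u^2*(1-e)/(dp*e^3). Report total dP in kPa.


dp = 6.2 mm = 0.0062 m
Viscous term = 150*0.0055*0.353*(1-0.32)^2 / (0.0062^2*0.32^3) = 106909
Inertial term = 1.75*39*0.353^2*(1-0.32) / (0.0062*0.32^3) = 28465.5
dP/L = 106909 + 28465.5 = 135374 Pa/m
dP = 135374 * 6.3 / 1000 = 852.9 kPa

852.9 kPa


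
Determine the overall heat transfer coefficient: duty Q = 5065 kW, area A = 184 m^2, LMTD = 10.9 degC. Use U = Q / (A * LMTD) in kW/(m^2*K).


From Q = U*A*LMTD, U = Q / (A * LMTD)
U = 5065 / (184 * 10.9) = 5065 / 2005.6 = 2.525

2.525 kW/(m^2*K)


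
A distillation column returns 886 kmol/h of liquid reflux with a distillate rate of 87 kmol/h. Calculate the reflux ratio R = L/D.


Reflux ratio definition: R = L / D (liquid returned / distillate withdrawn)
L = 886 kmol/h, D = 87 kmol/h
R = 886 / 87 = 10.18

10.18


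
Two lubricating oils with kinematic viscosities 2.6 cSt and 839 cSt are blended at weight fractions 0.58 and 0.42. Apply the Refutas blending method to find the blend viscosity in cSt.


Refutas method: VBN_i = 14.534*ln(ln(visc_i + 0.8)) + 10.975, blended linearly by mass fraction; since VBN is linear in VBI_i = ln(ln(visc_i + 0.8)) and the fractions sum to 1, blend VBI directly: visc = exp(exp(VBI_blend)) - 0.8
VBI_1 = ln(ln(2.6 + 0.8)) = 0.201941
VBI_2 = ln(ln(839 + 0.8)) = 1.90705
VBI_blend = 0.58 * 0.201941 + 0.42 * 1.90705 = 0.918087
visc_blend = exp(exp(0.918087)) - 0.8 = 11.44

11.44 cSt


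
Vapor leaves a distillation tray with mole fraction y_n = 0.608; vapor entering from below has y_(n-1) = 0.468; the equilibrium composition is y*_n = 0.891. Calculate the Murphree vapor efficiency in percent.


Murphree vapor efficiency: EMV = (y_n - y_(n-1)) / (y*_n - y_(n-1)) * 100
EMV = (0.608 - 0.468) / (0.891 - 0.468) * 100 = 0.14 / 0.423 * 100 = 33.10

33.10 %


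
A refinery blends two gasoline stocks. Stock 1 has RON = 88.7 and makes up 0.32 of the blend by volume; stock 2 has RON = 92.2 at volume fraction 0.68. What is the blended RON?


Linear blending: RON_blend = sum(vi * RONi)
Contribution 1: 0.32 * 88.7 = 28.384
Contribution 2: 0.68 * 92.2 = 62.696
RON_blend = 28.384 + 62.696 = 91.08

91.08


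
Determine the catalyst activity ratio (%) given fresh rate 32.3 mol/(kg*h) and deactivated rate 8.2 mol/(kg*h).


Activity (%) = (rate_used / rate_fresh) * 100
rate_used = 8.2, rate_fresh = 32.3
= (8.2 / 32.3) * 100
= 0.2539 * 100 = 25.39

25.39 %


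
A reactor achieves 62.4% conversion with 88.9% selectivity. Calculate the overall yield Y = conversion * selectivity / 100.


Overall yield = conversion (%) * selectivity (%) / 100
Conversion = 62.4%, Selectivity = 88.9%
Y = 62.4 * 88.9 / 100
= 55.4736 %

55.4736 %


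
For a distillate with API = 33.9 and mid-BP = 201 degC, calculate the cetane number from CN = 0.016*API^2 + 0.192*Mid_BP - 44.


CN = 0.016 * 33.9^2 + 0.192 * 201 - 44
CN = 18.38736 + 38.592 - 44 = 12.97936

12.97936


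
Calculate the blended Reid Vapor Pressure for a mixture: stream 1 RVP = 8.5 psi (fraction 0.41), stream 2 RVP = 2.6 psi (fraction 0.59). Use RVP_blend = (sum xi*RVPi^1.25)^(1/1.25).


Chevron index: RVP_blend = (sum xi*RVPi^1.25)^(1/1.25)
RVP^1.25 terms: 0.41 * 8.5^1.25 + 0.59 * 2.6^1.25 = 7.89846
RVP_blend = 7.89846^(1/1.25) = 5.224

5.224 psi


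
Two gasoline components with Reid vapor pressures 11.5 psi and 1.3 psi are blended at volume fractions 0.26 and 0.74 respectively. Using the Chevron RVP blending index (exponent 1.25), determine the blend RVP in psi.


Chevron index: RVP_blend = (sum xi*RVPi^1.25)^(1/1.25)
RVP^1.25 terms: 0.26 * 11.5^1.25 + 0.74 * 1.3^1.25 = 6.53333
RVP_blend = 6.53333^(1/1.25) = 4.489

4.489 psi


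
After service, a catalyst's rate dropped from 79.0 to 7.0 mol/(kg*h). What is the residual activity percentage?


Activity (%) = (rate_used / rate_fresh) * 100
rate_used = 7.0, rate_fresh = 79.0
= (7.0 / 79.0) * 100
= 0.08861 * 100 = 8.861

8.861 %


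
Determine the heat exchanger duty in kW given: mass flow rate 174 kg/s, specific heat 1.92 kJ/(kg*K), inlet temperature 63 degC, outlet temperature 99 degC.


Q = m_dot * cp * delta_T
delta_T = 99 - 63 = 36 K
Q = 174 * 1.92 * 36
= 334.08 * 36
= 12026.88 kW

12026.88 kW


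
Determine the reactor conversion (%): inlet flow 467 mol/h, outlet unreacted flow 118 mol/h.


X = (F_in - F_out) / F_in * 100
Moles reacted = 467 - 118 = 349
X = 349 / 467 * 100
= 0.7473 * 100
= 74.73 %

74.73 %


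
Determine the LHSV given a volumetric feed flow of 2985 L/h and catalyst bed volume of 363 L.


LHSV = volumetric feed rate / catalyst volume
= 2985 L/h / 363 L
= 8.223 h^-1

8.223 h^-1


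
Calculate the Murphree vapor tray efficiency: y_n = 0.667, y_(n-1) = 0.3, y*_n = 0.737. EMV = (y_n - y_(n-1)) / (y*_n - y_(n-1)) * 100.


Murphree vapor efficiency: EMV = (y_n - y_(n-1)) / (y*_n - y_(n-1)) * 100
EMV = (0.667 - 0.3) / (0.737 - 0.3) * 100 = 0.367 / 0.437 * 100 = 83.98

83.98 %


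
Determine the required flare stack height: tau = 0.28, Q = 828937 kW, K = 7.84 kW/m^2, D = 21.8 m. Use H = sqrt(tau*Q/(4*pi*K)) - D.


tau*Q/(4*pi*K) = 0.28 * 828937 / (4 * pi * 7.84) = 2355.88
sqrt(2355.88) = 48.5374
H = 48.5374 - 21.8 = 26.74

26.74 m


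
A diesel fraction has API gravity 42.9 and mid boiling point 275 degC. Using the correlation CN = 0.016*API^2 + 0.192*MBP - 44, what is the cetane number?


CN = 0.016 * 42.9^2 + 0.192 * 275 - 44
CN = 29.44656 + 52.8 - 44 = 38.24656

38.24656


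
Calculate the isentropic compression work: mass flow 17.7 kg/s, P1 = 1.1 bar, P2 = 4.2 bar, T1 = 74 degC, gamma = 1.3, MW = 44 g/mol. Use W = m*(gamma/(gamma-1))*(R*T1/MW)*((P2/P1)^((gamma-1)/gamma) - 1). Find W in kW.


Isentropic work: W = m*(gamma/(gamma-1))*(R*T1/MW)*((P2/P1)^((gamma-1)/gamma) - 1)
T1 = 74 + 273.15 = 347.15 K
Pressure ratio = 4.2 / 1.1 = 3.81818
Exponent = (1.3 - 1)/1.3 = 0.230769
(P2/P1)^exp - 1 = 3.81818^0.230769 - 1 = 0.362305
W = 17.7 * 1.3 / 0.3 * 8.314 * 347.15 / 44 * 0.362305 = 1823

1823 kW


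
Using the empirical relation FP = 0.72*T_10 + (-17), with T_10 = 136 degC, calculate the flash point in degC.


FP = 0.72 * 136 + (-17) = 80.92

80.92 degC


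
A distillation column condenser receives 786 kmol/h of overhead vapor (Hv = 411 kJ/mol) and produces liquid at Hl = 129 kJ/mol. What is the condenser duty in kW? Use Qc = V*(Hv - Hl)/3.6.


Qc = 786 * (411 - 129) / 3.6 = 786 * 282 / 3.6 = 61570

61570 kW


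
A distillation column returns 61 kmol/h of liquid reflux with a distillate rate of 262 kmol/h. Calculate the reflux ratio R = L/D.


Reflux ratio definition: R = L / D (liquid returned / distillate withdrawn)
L = 61 kmol/h, D = 262 kmol/h
R = 61 / 262 = 0.2328

0.2328


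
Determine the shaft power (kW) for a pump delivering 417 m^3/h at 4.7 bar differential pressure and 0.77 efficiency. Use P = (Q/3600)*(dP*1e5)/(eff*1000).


Q = 417 / 3600 = 0.115833 m^3/s
P = 0.115833 * (4.7 * 1e5) / 0.77 / 1000 = 70.70

70.70 kW


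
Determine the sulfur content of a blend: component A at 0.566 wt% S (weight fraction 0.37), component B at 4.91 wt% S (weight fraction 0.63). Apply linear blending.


Linear sulfur blending: S_blend = x1*S1 + x2*S2
Contribution 1: 0.37 * 0.566 = 0.20942 wt%
Contribution 2: 0.63 * 4.91 = 3.0933 wt%
S_blend = 0.20942 + 3.0933 = 3.30272

3.30272 wt%


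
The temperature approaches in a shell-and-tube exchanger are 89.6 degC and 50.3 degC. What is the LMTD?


LMTD = (dT1 - dT2) / ln(dT1/dT2)
= (89.6 - 50.3) / ln(89.6 / 50.3) = 39.3 / 0.57735 = 68.07

68.07 degC


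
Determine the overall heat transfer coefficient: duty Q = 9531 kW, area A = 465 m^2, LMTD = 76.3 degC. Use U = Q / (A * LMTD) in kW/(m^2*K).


From Q = U*A*LMTD, U = Q / (A * LMTD)
U = 9531 / (465 * 76.3) = 9531 / 35479.5 = 0.2686

0.2686 kW/(m^2*K)


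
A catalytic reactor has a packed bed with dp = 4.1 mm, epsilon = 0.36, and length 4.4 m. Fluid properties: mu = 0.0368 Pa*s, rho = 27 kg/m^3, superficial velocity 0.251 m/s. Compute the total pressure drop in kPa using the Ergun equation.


dp = 4.1 mm = 0.0041 m
Viscous term = 150*0.0368*0.251*(1-0.36)^2 / (0.0041^2*0.36^3) = 723598
Inertial term = 1.75*27*0.251^2*(1-0.36) / (0.0041*0.36^3) = 9959.51
dP/L = 723598 + 9959.51 = 733558 Pa/m
dP = 733558 * 4.4 / 1000 = 3228 kPa

3228 kPa


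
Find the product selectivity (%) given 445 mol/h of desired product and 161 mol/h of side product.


Selectivity = desired / (desired + undesired) * 100
Total products = 445 + 161 = 606 mol/h
S = 445 / 606 * 100
= 0.7343 * 100
= 73.43 %

73.43 %


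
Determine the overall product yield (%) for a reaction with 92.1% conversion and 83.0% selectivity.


Overall yield = conversion (%) * selectivity (%) / 100
Conversion = 92.1%, Selectivity = 83.0%
Y = 92.1 * 83.0 / 100
= 76.443 %

76.443 %


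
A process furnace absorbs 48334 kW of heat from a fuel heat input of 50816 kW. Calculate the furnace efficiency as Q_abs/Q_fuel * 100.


Furnace efficiency = Q_absorbed / Q_fuel * 100
= 48334 / 50816 * 100 = 95.12

95.12 %


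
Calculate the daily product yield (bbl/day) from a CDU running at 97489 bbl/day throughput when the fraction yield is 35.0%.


Crude throughput = 97489 bbl/day
Fraction yield = 35.0%
yield = throughput * fraction / 100
yield = 97489 * 35.0 / 100 = 34121.15

34121.15 bbl/day


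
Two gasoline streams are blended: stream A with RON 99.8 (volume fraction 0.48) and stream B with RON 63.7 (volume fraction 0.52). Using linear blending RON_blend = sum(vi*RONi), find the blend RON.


Linear blending: RON_blend = sum(vi * RONi)
Contribution 1: 0.48 * 99.8 = 47.904
Contribution 2: 0.52 * 63.7 = 33.124
RON_blend = 47.904 + 33.124 = 81.028

81.028


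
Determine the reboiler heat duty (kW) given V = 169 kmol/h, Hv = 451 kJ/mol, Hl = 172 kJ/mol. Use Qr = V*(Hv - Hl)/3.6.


Qr = 169 * (451 - 172) / 3.6 = 169 * 279 / 3.6 = 13100

13100 kW


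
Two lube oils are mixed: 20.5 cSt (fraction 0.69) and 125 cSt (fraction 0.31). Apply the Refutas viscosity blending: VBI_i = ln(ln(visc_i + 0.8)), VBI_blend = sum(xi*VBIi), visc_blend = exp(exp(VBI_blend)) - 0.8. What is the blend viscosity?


Refutas method: VBN_i = 14.534*ln(ln(visc_i + 0.8)) + 10.975, blended linearly by mass fraction; since VBN is linear in VBI_i = ln(ln(visc_i + 0.8)) and the fractions sum to 1, blend VBI directly: visc = exp(exp(VBI_blend)) - 0.8
VBI_1 = ln(ln(20.5 + 0.8)) = 1.11799
VBI_2 = ln(ln(125 + 0.8)) = 1.57582
VBI_blend = 0.69 * 1.11799 + 0.31 * 1.57582 = 1.25992
visc_blend = exp(exp(1.25992)) - 0.8 = 33.16

33.16 cSt


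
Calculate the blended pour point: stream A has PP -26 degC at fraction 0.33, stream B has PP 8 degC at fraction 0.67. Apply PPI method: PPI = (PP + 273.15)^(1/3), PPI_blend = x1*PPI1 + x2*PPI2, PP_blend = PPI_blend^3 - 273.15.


PPI_1 = (-26 + 273.15)^(1/3) = 6.275575
PPI_2 = (8 + 273.15)^(1/3) = 6.551077
PPI_blend = 0.33 * 6.275575 + 0.67 * 6.551077 = 6.460161
PP_blend = 6.460161^3 - 273.15 = 269.6063 - 273.15 = -3.54

-3.54 degC


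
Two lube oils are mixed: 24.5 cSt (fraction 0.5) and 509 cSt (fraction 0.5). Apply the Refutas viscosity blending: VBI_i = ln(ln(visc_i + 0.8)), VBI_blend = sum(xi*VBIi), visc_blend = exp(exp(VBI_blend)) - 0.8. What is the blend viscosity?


Refutas method: VBN_i = 14.534*ln(ln(visc_i + 0.8)) + 10.975, blended linearly by mass fraction; since VBN is linear in VBI_i = ln(ln(visc_i + 0.8)) and the fractions sum to 1, blend VBI directly: visc = exp(exp(VBI_blend)) - 0.8
VBI_1 = ln(ln(24.5 + 0.8)) = 1.17273
VBI_2 = ln(ln(509 + 0.8)) = 1.83002
VBI_blend = 0.5 * 1.17273 + 0.5 * 1.83002 = 1.50137
visc_blend = exp(exp(1.50137)) - 0.8 = 88.13

88.13 cSt


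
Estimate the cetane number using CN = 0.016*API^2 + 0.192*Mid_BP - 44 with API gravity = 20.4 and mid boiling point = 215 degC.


CN = 0.016 * 20.4^2 + 0.192 * 215 - 44
CN = 6.65856 + 41.28 - 44 = 3.93856

3.93856


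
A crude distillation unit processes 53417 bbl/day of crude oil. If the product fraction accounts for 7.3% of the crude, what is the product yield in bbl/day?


Crude throughput = 53417 bbl/day
Fraction yield = 7.3%
yield = throughput * fraction / 100
yield = 53417 * 7.3 / 100 = 3899.441

3899.441 bbl/day


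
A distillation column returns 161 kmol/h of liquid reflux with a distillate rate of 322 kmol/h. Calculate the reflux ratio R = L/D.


Reflux ratio definition: R = L / D (liquid returned / distillate withdrawn)
L = 161 kmol/h, D = 322 kmol/h
R = 161 / 322 = 0.5000

0.5000


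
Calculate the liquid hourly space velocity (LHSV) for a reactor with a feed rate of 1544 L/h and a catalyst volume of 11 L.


LHSV = volumetric feed rate / catalyst volume
= 1544 L/h / 11 L
= 140.4 h^-1

140.4 h^-1


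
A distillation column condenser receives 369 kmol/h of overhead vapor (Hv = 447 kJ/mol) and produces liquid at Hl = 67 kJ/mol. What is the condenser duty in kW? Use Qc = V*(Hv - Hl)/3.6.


Qc = 369 * (447 - 67) / 3.6 = 369 * 380 / 3.6 = 38950

38950 kW


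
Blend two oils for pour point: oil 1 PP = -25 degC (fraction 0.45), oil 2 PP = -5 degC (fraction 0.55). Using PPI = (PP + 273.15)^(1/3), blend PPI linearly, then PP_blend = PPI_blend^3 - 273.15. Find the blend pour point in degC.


PPI_1 = (-25 + 273.15)^(1/3) = 6.284028
PPI_2 = (-5 + 273.15)^(1/3) = 6.448508
PPI_blend = 0.45 * 6.284028 + 0.55 * 6.448508 = 6.374492
PP_blend = 6.374492^3 - 273.15 = 259.0221 - 273.15 = -14.13

-14.13 degC


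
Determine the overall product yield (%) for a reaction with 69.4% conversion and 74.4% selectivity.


Overall yield = conversion (%) * selectivity (%) / 100
Conversion = 69.4%, Selectivity = 74.4%
Y = 69.4 * 74.4 / 100
= 51.6336 %

51.6336 %


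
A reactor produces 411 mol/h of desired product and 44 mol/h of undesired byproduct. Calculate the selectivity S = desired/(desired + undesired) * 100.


Selectivity = desired / (desired + undesired) * 100
Total products = 411 + 44 = 455 mol/h
S = 411 / 455 * 100
= 0.9033 * 100
= 90.33 %

90.33 %


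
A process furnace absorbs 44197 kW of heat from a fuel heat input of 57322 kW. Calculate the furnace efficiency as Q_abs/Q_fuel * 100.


Furnace efficiency = Q_absorbed / Q_fuel * 100
= 44197 / 57322 * 100 = 77.10

77.10 %


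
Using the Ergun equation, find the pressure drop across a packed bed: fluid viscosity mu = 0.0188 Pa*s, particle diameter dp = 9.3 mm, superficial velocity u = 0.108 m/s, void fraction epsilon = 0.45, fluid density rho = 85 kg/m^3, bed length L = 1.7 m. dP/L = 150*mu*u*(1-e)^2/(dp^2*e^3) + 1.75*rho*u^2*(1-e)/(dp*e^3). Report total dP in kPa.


dp = 9.3 mm = 0.0093 m
Viscous term = 150*0.0188*0.108*(1-0.45)^2 / (0.0093^2*0.45^3) = 11689.5
Inertial term = 1.75*85*0.108^2*(1-0.45) / (0.0093*0.45^3) = 1126.02
dP/L = 11689.5 + 1126.02 = 12815.5 Pa/m
dP = 12815.5 * 1.7 / 1000 = 21.79 kPa

21.79 kPa


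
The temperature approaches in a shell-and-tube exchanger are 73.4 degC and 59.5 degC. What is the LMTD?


LMTD = (dT1 - dT2) / ln(dT1/dT2)
= (73.4 - 59.5) / ln(73.4 / 59.5) = 13.9 / 0.209948 = 66.21

66.21 degC


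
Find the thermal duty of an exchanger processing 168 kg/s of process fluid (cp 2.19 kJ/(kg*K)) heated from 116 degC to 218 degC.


Q = m_dot * cp * delta_T
delta_T = 218 - 116 = 102 K
Q = 168 * 2.19 * 102
= 367.92 * 102
= 37527.84 kW

37527.84 kW


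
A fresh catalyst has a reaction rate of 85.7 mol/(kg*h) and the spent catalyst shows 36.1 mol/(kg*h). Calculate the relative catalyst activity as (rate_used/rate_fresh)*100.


Activity (%) = (rate_used / rate_fresh) * 100
rate_used = 36.1, rate_fresh = 85.7
= (36.1 / 85.7) * 100
= 0.4212 * 100 = 42.12

42.12 %


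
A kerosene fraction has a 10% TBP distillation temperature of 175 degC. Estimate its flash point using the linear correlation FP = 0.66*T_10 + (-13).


FP = 0.66 * 175 + (-13) = 102.5

102.5 degC


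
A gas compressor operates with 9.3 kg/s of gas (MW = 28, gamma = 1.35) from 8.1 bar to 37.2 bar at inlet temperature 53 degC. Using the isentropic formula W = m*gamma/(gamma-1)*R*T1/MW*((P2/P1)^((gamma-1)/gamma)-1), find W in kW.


Isentropic work: W = m*(gamma/(gamma-1))*(R*T1/MW)*((P2/P1)^((gamma-1)/gamma) - 1)
T1 = 53 + 273.15 = 326.15 K
Pressure ratio = 37.2 / 8.1 = 4.59259
Exponent = (1.35 - 1)/1.35 = 0.259259
(P2/P1)^exp - 1 = 4.59259^0.259259 - 1 = 0.484719
W = 9.3 * 1.35 / 0.35 * 8.314 * 326.15 / 28 * 0.484719 = 1684

1684 kW


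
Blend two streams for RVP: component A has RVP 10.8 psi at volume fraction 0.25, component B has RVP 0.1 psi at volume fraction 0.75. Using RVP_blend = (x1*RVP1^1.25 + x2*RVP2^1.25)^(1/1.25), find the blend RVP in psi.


Chevron index: RVP_blend = (sum xi*RVPi^1.25)^(1/1.25)
RVP^1.25 terms: 0.25 * 10.8^1.25 + 0.75 * 0.1^1.25 = 4.9368
RVP_blend = 4.9368^(1/1.25) = 3.587

3.587 psi


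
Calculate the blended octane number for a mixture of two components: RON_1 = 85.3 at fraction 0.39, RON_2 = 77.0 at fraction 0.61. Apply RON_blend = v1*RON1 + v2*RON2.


Linear blending: RON_blend = sum(vi * RONi)
Contribution 1: 0.39 * 85.3 = 33.267
Contribution 2: 0.61 * 77.0 = 46.97
RON_blend = 33.267 + 46.97 = 80.237

80.237


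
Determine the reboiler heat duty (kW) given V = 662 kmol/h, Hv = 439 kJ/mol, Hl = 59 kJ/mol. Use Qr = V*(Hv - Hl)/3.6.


Qr = 662 * (439 - 59) / 3.6 = 662 * 380 / 3.6 = 69880

69880 kW


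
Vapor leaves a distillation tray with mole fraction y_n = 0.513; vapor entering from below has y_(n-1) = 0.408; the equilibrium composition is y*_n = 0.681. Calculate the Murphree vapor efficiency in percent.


Murphree vapor efficiency: EMV = (y_n - y_(n-1)) / (y*_n - y_(n-1)) * 100
EMV = (0.513 - 0.408) / (0.681 - 0.408) * 100 = 0.105 / 0.273 * 100 = 38.46

38.46 %


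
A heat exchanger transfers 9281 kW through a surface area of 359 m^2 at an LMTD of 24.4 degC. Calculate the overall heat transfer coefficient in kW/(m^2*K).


From Q = U*A*LMTD, U = Q / (A * LMTD)
U = 9281 / (359 * 24.4) = 9281 / 8759.6 = 1.060

1.060 kW/(m^2*K)


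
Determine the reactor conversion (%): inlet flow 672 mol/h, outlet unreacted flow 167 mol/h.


X = (F_in - F_out) / F_in * 100
Moles reacted = 672 - 167 = 505
X = 505 / 672 * 100
= 0.7515 * 100
= 75.15 %

75.15 %


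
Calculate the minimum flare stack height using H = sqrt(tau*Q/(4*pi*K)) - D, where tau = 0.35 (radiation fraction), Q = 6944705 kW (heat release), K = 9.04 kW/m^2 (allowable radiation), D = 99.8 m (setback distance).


tau*Q/(4*pi*K) = 0.35 * 6944705 / (4 * pi * 9.04) = 21396.5
sqrt(21396.5) = 146.275
H = 146.275 - 99.8 = 46.48

46.48 m


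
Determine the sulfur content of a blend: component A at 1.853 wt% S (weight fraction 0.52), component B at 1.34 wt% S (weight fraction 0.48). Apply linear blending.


Linear sulfur blending: S_blend = x1*S1 + x2*S2
Contribution 1: 0.52 * 1.853 = 0.96356 wt%
Contribution 2: 0.48 * 1.34 = 0.6432 wt%
S_blend = 0.96356 + 0.6432 = 1.60676

1.60676 wt%


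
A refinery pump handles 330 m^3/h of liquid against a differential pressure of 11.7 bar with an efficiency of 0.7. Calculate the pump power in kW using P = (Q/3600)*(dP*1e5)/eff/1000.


Q = 330 / 3600 = 0.0916667 m^3/s
P = 0.0916667 * (11.7 * 1e5) / 0.7 / 1000 = 153.2

153.2 kW


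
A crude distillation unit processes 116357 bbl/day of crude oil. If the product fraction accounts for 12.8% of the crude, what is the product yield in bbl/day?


Crude throughput = 116357 bbl/day
Fraction yield = 12.8%
yield = throughput * fraction / 100
yield = 116357 * 12.8 / 100 = 14893.696

14893.696 bbl/day


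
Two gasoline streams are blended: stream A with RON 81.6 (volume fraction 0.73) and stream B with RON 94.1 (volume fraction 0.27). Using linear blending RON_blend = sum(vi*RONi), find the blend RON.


Linear blending: RON_blend = sum(vi * RONi)
Contribution 1: 0.73 * 81.6 = 59.568
Contribution 2: 0.27 * 94.1 = 25.407
RON_blend = 59.568 + 25.407 = 84.975

84.975


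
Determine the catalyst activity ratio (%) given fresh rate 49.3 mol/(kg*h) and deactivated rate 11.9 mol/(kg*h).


Activity (%) = (rate_used / rate_fresh) * 100
rate_used = 11.9, rate_fresh = 49.3
= (11.9 / 49.3) * 100
= 0.2414 * 100 = 24.14

24.14 %


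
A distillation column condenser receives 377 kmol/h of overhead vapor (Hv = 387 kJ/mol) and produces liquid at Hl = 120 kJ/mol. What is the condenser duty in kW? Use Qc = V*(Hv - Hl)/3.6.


Qc = 377 * (387 - 120) / 3.6 = 377 * 267 / 3.6 = 27960

27960 kW


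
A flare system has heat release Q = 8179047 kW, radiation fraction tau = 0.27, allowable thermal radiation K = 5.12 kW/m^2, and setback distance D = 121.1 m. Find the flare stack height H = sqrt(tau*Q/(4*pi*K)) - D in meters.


tau*Q/(4*pi*K) = 0.27 * 8179047 / (4 * pi * 5.12) = 34323.1
sqrt(34323.1) = 185.265
H = 185.265 - 121.1 = 64.16

64.16 m


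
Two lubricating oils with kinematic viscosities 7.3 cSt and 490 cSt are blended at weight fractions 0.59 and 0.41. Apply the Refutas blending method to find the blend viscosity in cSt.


Refutas method: VBN_i = 14.534*ln(ln(visc_i + 0.8)) + 10.975, blended linearly by mass fraction; since VBN is linear in VBI_i = ln(ln(visc_i + 0.8)) and the fractions sum to 1, blend VBI directly: visc = exp(exp(VBI_blend)) - 0.8
VBI_1 = ln(ln(7.3 + 0.8)) = 0.738056
VBI_2 = ln(ln(490 + 0.8)) = 1.82391
VBI_blend = 0.59 * 0.738056 + 0.41 * 1.82391 = 1.18326
visc_blend = exp(exp(1.18326)) - 0.8 = 25.38

25.38 cSt


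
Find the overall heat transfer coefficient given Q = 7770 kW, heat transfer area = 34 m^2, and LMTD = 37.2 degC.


From Q = U*A*LMTD, U = Q / (A * LMTD)
U = 7770 / (34 * 37.2) = 7770 / 1264.8 = 6.143

6.143 kW/(m^2*K)


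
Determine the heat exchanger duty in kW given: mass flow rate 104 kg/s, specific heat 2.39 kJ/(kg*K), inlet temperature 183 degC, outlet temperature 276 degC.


Q = m_dot * cp * delta_T
delta_T = 276 - 183 = 93 K
Q = 104 * 2.39 * 93
= 248.56 * 93
= 23116.08 kW

23116.08 kW


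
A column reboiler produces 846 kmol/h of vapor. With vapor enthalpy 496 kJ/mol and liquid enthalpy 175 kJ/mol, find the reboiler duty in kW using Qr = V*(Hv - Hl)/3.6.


Qr = 846 * (496 - 175) / 3.6 = 846 * 321 / 3.6 = 75440

75440 kW


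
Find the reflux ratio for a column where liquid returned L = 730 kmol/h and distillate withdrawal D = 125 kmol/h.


Reflux ratio definition: R = L / D (liquid returned / distillate withdrawn)
L = 730 kmol/h, D = 125 kmol/h
R = 730 / 125 = 5.840

5.840


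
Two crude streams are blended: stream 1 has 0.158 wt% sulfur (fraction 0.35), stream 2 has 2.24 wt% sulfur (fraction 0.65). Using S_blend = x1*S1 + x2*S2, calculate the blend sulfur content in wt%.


Linear sulfur blending: S_blend = x1*S1 + x2*S2
Contribution 1: 0.35 * 0.158 = 0.0553 wt%
Contribution 2: 0.65 * 2.24 = 1.456 wt%
S_blend = 0.0553 + 1.456 = 1.5113

1.5113 wt%


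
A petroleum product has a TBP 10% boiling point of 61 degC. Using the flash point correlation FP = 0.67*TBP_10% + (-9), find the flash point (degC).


FP = 0.67 * 61 + (-9) = 31.87

31.87 degC


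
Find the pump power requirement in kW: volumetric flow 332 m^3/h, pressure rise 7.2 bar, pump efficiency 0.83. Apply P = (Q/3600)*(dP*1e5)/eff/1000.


Q = 332 / 3600 = 0.0922222 m^3/s
P = 0.0922222 * (7.2 * 1e5) / 0.83 / 1000 = 80.00

80.00 kW


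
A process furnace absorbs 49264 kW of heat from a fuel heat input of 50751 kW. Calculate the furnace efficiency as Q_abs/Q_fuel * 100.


Furnace efficiency = Q_absorbed / Q_fuel * 100
= 49264 / 50751 * 100 = 97.07

97.07 %


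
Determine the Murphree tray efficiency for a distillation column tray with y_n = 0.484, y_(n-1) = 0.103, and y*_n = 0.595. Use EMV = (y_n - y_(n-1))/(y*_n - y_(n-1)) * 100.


Murphree vapor efficiency: EMV = (y_n - y_(n-1)) / (y*_n - y_(n-1)) * 100
EMV = (0.484 - 0.103) / (0.595 - 0.103) * 100 = 0.381 / 0.492 * 100 = 77.44

77.44 %


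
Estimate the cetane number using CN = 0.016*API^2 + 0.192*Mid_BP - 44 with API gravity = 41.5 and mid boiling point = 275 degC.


CN = 0.016 * 41.5^2 + 0.192 * 275 - 44
CN = 27.556 + 52.8 - 44 = 36.356

36.356


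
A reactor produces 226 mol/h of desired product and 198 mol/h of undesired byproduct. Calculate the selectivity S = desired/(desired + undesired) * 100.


Selectivity = desired / (desired + undesired) * 100
Total products = 226 + 198 = 424 mol/h
S = 226 / 424 * 100
= 0.5330 * 100
= 53.30 %

53.30 %


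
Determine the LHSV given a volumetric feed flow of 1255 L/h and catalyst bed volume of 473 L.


LHSV = volumetric feed rate / catalyst volume
= 1255 L/h / 473 L
= 2.653 h^-1

2.653 h^-1


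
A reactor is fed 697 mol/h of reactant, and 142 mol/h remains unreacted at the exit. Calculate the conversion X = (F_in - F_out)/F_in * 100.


X = (F_in - F_out) / F_in * 100
Moles reacted = 697 - 142 = 555
X = 555 / 697 * 100
= 0.7963 * 100
= 79.63 %

79.63 %


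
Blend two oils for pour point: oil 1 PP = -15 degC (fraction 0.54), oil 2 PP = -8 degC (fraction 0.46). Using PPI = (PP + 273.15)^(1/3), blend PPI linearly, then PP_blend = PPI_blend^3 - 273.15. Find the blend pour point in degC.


PPI_1 = (-15 + 273.15)^(1/3) = 6.36733
PPI_2 = (-8 + 273.15)^(1/3) = 6.42437
PPI_blend = 0.54 * 6.36733 + 0.46 * 6.42437 = 6.393568
PP_blend = 6.393568^3 - 273.15 = 261.3544 - 273.15 = -11.8

-11.8 degC


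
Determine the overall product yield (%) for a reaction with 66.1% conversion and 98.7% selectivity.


Overall yield = conversion (%) * selectivity (%) / 100
Conversion = 66.1%, Selectivity = 98.7%
Y = 66.1 * 98.7 / 100
= 65.2407 %

65.2407 %


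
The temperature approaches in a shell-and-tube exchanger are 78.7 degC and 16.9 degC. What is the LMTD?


LMTD = (dT1 - dT2) / ln(dT1/dT2)
= (78.7 - 16.9) / ln(78.7 / 16.9) = 61.8 / 1.53833 = 40.17

40.17 degC


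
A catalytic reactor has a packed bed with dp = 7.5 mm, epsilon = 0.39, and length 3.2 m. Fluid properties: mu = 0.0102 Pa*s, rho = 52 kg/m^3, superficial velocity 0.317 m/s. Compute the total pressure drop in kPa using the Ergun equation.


dp = 7.5 mm = 0.0075 m
Viscous term = 150*0.0102*0.317*(1-0.39)^2 / (0.0075^2*0.39^3) = 54087.1
Inertial term = 1.75*52*0.317^2*(1-0.39) / (0.0075*0.39^3) = 12538.2
dP/L = 54087.1 + 12538.2 = 66625.3 Pa/m
dP = 66625.3 * 3.2 / 1000 = 213.2 kPa

213.2 kPa


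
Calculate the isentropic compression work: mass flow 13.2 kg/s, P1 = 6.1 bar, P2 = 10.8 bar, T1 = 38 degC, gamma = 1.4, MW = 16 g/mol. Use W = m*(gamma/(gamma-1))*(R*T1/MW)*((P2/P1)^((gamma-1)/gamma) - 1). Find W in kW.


Isentropic work: W = m*(gamma/(gamma-1))*(R*T1/MW)*((P2/P1)^((gamma-1)/gamma) - 1)
T1 = 38 + 273.15 = 311.15 K
Pressure ratio = 10.8 / 6.1 = 1.77049
Exponent = (1.4 - 1)/1.4 = 0.285714
(P2/P1)^exp - 1 = 1.77049^0.285714 - 1 = 0.177291
W = 13.2 * 1.4 / 0.4 * 8.314 * 311.15 / 16 * 0.177291 = 1324

1324 kW


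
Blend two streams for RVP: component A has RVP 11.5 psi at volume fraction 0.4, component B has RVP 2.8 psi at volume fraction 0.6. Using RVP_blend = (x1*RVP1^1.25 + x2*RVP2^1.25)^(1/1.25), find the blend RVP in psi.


Chevron index: RVP_blend = (sum xi*RVPi^1.25)^(1/1.25)
RVP^1.25 terms: 0.4 * 11.5^1.25 + 0.6 * 2.8^1.25 = 10.6441
RVP_blend = 10.6441^(1/1.25) = 6.633

6.633 psi


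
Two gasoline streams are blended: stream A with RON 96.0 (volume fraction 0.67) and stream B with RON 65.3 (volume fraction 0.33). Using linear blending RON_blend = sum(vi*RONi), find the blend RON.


Linear blending: RON_blend = sum(vi * RONi)
Contribution 1: 0.67 * 96.0 = 64.32
Contribution 2: 0.33 * 65.3 = 21.549
RON_blend = 64.32 + 21.549 = 85.869

85.869


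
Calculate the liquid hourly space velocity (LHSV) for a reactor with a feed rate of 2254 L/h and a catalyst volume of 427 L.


LHSV = volumetric feed rate / catalyst volume
= 2254 L/h / 427 L
= 5.279 h^-1

5.279 h^-1


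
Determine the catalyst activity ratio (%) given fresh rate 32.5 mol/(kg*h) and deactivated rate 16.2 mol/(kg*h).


Activity (%) = (rate_used / rate_fresh) * 100
rate_used = 16.2, rate_fresh = 32.5
= (16.2 / 32.5) * 100
= 0.4985 * 100 = 49.85

49.85 %


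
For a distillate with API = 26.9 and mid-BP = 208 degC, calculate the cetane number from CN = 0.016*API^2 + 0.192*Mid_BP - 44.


CN = 0.016 * 26.9^2 + 0.192 * 208 - 44
CN = 11.57776 + 39.936 - 44 = 7.51376

7.51376


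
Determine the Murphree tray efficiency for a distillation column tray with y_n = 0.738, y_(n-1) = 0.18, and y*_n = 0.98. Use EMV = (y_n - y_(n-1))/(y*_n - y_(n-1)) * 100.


Murphree vapor efficiency: EMV = (y_n - y_(n-1)) / (y*_n - y_(n-1)) * 100
EMV = (0.738 - 0.18) / (0.98 - 0.18) * 100 = 0.558 / 0.8 * 100 = 69.75

69.75 %


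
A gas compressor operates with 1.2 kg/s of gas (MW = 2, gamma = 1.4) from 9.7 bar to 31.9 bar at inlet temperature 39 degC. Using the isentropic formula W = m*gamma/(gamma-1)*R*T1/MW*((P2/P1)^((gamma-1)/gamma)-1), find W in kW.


Isentropic work: W = m*(gamma/(gamma-1))*(R*T1/MW)*((P2/P1)^((gamma-1)/gamma) - 1)
T1 = 39 + 273.15 = 312.15 K
Pressure ratio = 31.9 / 9.7 = 3.28866
Exponent = (1.4 - 1)/1.4 = 0.285714
(P2/P1)^exp - 1 = 3.28866^0.285714 - 1 = 0.40514
W = 1.2 * 1.4 / 0.4 * 8.314 * 312.15 / 2 * 0.40514 = 2208

2208 kW


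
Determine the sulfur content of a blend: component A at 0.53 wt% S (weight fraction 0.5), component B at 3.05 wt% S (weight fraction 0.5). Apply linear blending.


Linear sulfur blending: S_blend = x1*S1 + x2*S2
Contribution 1: 0.5 * 0.53 = 0.265 wt%
Contribution 2: 0.5 * 3.05 = 1.525 wt%
S_blend = 0.265 + 1.525 = 1.79

1.79 wt%
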